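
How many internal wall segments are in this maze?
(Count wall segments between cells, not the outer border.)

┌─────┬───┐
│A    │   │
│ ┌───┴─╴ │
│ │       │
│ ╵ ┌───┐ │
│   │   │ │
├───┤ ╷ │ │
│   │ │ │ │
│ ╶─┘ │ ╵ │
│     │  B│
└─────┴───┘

Counting internal wall segments:
Total internal walls: 16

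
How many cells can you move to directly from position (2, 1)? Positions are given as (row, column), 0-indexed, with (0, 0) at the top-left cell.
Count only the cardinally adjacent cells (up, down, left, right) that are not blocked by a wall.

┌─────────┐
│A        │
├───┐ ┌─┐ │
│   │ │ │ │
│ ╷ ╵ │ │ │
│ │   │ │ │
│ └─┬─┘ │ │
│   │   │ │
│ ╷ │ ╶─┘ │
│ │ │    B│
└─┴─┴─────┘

Checking passable neighbors of (2, 1):
Neighbors: (1, 1), (2, 2)
Count: 2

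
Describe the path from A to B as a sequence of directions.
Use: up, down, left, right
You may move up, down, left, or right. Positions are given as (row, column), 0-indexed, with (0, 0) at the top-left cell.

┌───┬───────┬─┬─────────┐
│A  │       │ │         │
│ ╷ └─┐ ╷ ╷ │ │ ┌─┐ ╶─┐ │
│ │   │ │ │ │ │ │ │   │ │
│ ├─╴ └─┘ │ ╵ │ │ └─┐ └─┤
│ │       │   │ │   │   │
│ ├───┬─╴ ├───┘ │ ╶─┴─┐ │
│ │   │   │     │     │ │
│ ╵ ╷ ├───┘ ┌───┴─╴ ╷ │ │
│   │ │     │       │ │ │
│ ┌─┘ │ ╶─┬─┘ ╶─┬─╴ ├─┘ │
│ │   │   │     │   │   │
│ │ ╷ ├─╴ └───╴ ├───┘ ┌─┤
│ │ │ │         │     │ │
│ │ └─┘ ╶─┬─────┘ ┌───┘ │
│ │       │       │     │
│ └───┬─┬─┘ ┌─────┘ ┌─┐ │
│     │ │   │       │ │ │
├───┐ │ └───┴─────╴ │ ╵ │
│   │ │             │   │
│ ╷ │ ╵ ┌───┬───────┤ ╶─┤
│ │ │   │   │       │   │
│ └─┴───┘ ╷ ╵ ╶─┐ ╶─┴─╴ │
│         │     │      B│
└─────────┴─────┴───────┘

Finding the path and converting it to directions:
Path through cells: (0,0) → (1,0) → (2,0) → (3,0) → (4,0) → (5,0) → (6,0) → (7,0) → (8,0) → (8,1) → (8,2) → (9,2) → (10,2) → (10,3) → (9,3) → (9,4) → (9,5) → (9,6) → (9,7) → (9,8) → (9,9) → (8,9) → (7,9) → (7,10) → (7,11) → (8,11) → (9,11) → (9,10) → (10,10) → (10,11) → (11,11)
Directions: down, down, down, down, down, down, down, down, right, right, down, down, right, up, right, right, right, right, right, right, up, up, right, right, down, down, left, down, right, down

Solution:

┌───┬───────┬─┬─────────┐
│A  │       │ │         │
│ ╷ └─┐ ╷ ╷ │ │ ┌─┐ ╶─┐ │
│↓│   │ │ │ │ │ │ │   │ │
│ ├─╴ └─┘ │ ╵ │ │ └─┐ └─┤
│↓│       │   │ │   │   │
│ ├───┬─╴ ├───┘ │ ╶─┴─┐ │
│↓│   │   │     │     │ │
│ ╵ ╷ ├───┘ ┌───┴─╴ ╷ │ │
│↓  │ │     │       │ │ │
│ ┌─┘ │ ╶─┬─┘ ╶─┬─╴ ├─┘ │
│↓│   │   │     │   │   │
│ │ ╷ ├─╴ └───╴ ├───┘ ┌─┤
│↓│ │ │         │     │ │
│ │ └─┘ ╶─┬─────┘ ┌───┘ │
│↓│       │       │↱ → ↓│
│ └───┬─┬─┘ ┌─────┘ ┌─┐ │
│↳ → ↓│ │   │      ↑│ │↓│
├───┐ │ └───┴─────╴ │ ╵ │
│   │↓│↱ → → → → → ↑│↓ ↲│
│ ╷ │ ╵ ┌───┬───────┤ ╶─┤
│ │ │↳ ↑│   │       │↳ ↓│
│ └─┴───┘ ╷ ╵ ╶─┐ ╶─┴─╴ │
│         │     │      B│
└─────────┴─────┴───────┘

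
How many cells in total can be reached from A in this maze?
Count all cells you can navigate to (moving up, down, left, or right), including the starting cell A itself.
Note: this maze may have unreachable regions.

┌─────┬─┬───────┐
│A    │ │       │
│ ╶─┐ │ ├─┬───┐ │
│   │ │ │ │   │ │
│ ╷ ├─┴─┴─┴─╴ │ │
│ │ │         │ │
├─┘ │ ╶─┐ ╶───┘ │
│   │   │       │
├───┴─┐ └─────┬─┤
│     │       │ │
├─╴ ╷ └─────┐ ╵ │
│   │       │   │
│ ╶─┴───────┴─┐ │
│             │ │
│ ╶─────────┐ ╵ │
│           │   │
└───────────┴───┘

Using BFS/flood-fill to find all reachable cells from A:
Maze size: 8 × 8 = 64 total cells
54 cell(s) are walled off and cannot be reached from A.
Reachable cells: 10

Reachable region (· marks reachable cells):

┌─────┬─┬───────┐
│A · ·│ │       │
│ ╶─┐ │ ├─┬───┐ │
│· ·│·│ │ │   │ │
│ ╷ ├─┴─┴─┴─╴ │ │
│·│·│         │ │
├─┘ │ ╶─┐ ╶───┘ │
│· ·│   │       │
├───┴─┐ └─────┬─┤
│     │       │ │
├─╴ ╷ └─────┐ ╵ │
│   │       │   │
│ ╶─┴───────┴─┐ │
│             │ │
│ ╶─────────┐ ╵ │
│           │   │
└───────────┴───┘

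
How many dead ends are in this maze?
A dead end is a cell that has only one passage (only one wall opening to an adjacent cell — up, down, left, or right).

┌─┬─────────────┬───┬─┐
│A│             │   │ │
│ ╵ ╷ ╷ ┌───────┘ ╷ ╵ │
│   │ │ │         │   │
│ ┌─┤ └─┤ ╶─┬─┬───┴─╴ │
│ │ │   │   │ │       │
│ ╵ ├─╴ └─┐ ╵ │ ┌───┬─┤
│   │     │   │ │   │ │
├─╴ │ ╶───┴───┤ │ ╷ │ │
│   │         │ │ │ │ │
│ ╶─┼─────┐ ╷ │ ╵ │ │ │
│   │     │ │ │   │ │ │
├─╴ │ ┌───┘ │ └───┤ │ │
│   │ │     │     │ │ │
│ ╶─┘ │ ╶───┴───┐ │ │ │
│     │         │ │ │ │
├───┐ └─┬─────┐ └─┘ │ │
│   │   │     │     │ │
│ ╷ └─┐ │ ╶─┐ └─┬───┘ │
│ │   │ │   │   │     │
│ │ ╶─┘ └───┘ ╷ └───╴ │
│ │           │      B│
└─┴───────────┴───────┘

Checking each cell for number of passages:

Dead ends found at positions:
  (0, 0)
  (0, 7)
  (0, 10)
  (1, 3)
  (2, 1)
  (2, 6)
  (3, 4)
  (3, 10)
  (5, 4)
  (7, 8)
  (9, 2)
  (9, 5)
  (9, 8)
  (10, 0)
Total dead ends: 14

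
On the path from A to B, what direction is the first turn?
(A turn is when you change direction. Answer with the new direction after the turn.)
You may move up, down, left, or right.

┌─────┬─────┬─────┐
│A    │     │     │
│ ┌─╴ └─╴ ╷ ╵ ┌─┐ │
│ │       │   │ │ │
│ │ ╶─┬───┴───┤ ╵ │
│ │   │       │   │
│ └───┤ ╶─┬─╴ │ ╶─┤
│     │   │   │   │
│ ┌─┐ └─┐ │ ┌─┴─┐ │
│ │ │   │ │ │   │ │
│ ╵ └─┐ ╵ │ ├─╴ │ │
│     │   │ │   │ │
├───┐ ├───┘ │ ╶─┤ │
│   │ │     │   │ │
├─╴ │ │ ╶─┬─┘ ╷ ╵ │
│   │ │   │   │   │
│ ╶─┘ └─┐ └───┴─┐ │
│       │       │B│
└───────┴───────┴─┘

Directions: right, right, down, right, right, up, right, down, right, up, right, right, down, down, left, down, right, down, down, down, down, down
First turn direction: down

Solution:

┌─────┬─────┬─────┐
│A → ↓│  ↱ ↓│↱ → ↓│
│ ┌─╴ └─╴ ╷ ╵ ┌─┐ │
│ │  ↳ → ↑│↳ ↑│ │↓│
│ │ ╶─┬───┴───┤ ╵ │
│ │   │       │↓ ↲│
│ └───┤ ╶─┬─╴ │ ╶─┤
│     │   │   │↳ ↓│
│ ┌─┐ └─┐ │ ┌─┴─┐ │
│ │ │   │ │ │   │↓│
│ ╵ └─┐ ╵ │ ├─╴ │ │
│     │   │ │   │↓│
├───┐ ├───┘ │ ╶─┤ │
│   │ │     │   │↓│
├─╴ │ │ ╶─┬─┘ ╷ ╵ │
│   │ │   │   │  ↓│
│ ╶─┘ └─┐ └───┴─┐ │
│       │       │B│
└───────┴───────┴─┘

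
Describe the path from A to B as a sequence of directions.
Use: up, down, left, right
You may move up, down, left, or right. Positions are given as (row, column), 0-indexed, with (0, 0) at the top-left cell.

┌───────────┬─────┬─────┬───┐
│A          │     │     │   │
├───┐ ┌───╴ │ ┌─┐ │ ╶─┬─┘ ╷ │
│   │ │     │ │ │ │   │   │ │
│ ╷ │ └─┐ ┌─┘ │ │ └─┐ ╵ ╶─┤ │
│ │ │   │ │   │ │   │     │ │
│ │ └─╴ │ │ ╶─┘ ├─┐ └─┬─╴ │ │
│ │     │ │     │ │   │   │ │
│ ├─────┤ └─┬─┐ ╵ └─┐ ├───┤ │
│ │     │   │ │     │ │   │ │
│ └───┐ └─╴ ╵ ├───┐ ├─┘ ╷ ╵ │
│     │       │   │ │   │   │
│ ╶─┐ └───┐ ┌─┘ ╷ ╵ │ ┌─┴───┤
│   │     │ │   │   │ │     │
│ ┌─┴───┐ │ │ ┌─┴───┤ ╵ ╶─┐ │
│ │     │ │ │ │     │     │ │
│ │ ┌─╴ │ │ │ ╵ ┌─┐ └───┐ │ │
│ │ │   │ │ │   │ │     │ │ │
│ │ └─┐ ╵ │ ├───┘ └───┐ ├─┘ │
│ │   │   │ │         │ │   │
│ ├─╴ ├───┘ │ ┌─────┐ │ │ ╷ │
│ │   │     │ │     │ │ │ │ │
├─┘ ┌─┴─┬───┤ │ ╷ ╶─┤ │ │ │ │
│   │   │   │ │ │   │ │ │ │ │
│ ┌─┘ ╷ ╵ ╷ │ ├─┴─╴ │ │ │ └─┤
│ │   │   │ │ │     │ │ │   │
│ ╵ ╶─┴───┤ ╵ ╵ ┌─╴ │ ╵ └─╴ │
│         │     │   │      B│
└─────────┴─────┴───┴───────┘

Finding the path and converting it to directions:
Path through cells: (0,0) → (0,1) → (0,2) → (1,2) → (2,2) → (2,3) → (3,3) → (3,2) → (3,1) → (2,1) → (1,1) → (1,0) → (2,0) → (3,0) → (4,0) → (5,0) → (5,1) → (5,2) → (6,2) → (6,3) → (6,4) → (7,4) → (8,4) → (9,4) → (9,3) → (8,3) → (7,3) → (7,2) → (7,1) → (8,1) → (9,1) → (9,2) → (10,2) → (10,1) → (11,1) → (11,0) → (12,0) → (13,0) → (13,1) → (12,1) → (12,2) → (11,2) → (11,3) → (12,3) → (12,4) → (11,4) → (11,5) → (12,5) → (13,5) → (13,6) → (12,6) → (11,6) → (10,6) → (9,6) → (9,7) → (9,8) → (9,9) → (9,10) → (10,10) → (11,10) → (12,10) → (13,10) → (13,11) → (13,12) → (13,13)
Directions: right, right, down, down, right, down, left, left, up, up, left, down, down, down, down, right, right, down, right, right, down, down, down, left, up, up, left, left, down, down, right, down, left, down, left, down, down, right, up, right, up, right, down, right, up, right, down, down, right, up, up, up, up, right, right, right, right, down, down, down, down, right, right, right

Solution:

┌───────────┬─────┬─────┬───┐
│A → ↓      │     │     │   │
├───┐ ┌───╴ │ ┌─┐ │ ╶─┬─┘ ╷ │
│↓ ↰│↓│     │ │ │ │   │   │ │
│ ╷ │ └─┐ ┌─┘ │ │ └─┐ ╵ ╶─┤ │
│↓│↑│↳ ↓│ │   │ │   │     │ │
│ │ └─╴ │ │ ╶─┘ ├─┐ └─┬─╴ │ │
│↓│↑ ← ↲│ │     │ │   │   │ │
│ ├─────┤ └─┬─┐ ╵ └─┐ ├───┤ │
│↓│     │   │ │     │ │   │ │
│ └───┐ └─╴ ╵ ├───┐ ├─┘ ╷ ╵ │
│↳ → ↓│       │   │ │   │   │
│ ╶─┐ └───┐ ┌─┘ ╷ ╵ │ ┌─┴───┤
│   │↳ → ↓│ │   │   │ │     │
│ ┌─┴───┐ │ │ ┌─┴───┤ ╵ ╶─┐ │
│ │↓ ← ↰│↓│ │ │     │     │ │
│ │ ┌─╴ │ │ │ ╵ ┌─┐ └───┐ │ │
│ │↓│  ↑│↓│ │   │ │     │ │ │
│ │ └─┐ ╵ │ ├───┘ └───┐ ├─┘ │
│ │↳ ↓│↑ ↲│ │↱ → → → ↓│ │   │
│ ├─╴ ├───┘ │ ┌─────┐ │ │ ╷ │
│ │↓ ↲│     │↑│     │↓│ │ │ │
├─┘ ┌─┴─┬───┤ │ ╷ ╶─┤ │ │ │ │
│↓ ↲│↱ ↓│↱ ↓│↑│ │   │↓│ │ │ │
│ ┌─┘ ╷ ╵ ╷ │ ├─┴─╴ │ │ │ └─┤
│↓│↱ ↑│↳ ↑│↓│↑│     │↓│ │   │
│ ╵ ╶─┴───┤ ╵ ╵ ┌─╴ │ ╵ └─╴ │
│↳ ↑      │↳ ↑  │   │↳ → → B│
└─────────┴─────┴───┴───────┘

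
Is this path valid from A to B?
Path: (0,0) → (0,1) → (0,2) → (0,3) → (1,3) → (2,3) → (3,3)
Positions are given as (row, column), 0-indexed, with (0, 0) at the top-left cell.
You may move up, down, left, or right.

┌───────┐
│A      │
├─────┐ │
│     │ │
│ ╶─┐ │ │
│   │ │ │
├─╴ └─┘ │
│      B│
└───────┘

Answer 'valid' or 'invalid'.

Checking path validity:
Result: All consecutive moves are passable.

valid

Correct solution:

┌───────┐
│A → → ↓│
├─────┐ │
│     │↓│
│ ╶─┐ │ │
│   │ │↓│
├─╴ └─┘ │
│      B│
└───────┘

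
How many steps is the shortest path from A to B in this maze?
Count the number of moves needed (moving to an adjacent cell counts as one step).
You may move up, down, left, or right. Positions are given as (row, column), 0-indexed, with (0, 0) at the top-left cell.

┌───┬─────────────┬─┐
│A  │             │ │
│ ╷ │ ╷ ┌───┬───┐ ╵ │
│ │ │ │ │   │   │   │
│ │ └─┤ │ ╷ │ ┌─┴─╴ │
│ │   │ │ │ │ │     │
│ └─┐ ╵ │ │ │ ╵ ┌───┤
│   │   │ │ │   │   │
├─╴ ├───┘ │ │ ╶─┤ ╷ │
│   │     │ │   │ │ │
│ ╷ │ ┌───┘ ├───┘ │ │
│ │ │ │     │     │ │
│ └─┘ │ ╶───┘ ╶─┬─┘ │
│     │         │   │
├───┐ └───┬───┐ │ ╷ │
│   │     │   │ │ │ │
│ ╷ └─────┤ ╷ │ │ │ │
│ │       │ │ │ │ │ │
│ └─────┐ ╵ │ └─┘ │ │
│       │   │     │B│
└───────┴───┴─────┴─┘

Using BFS to find shortest path:
Start: (0, 0), End: (9, 9)
Path found:
(0,0) → (1,0) → (2,0) → (3,0) → (3,1) → (4,1) → (4,0) → (5,0) → (6,0) → (6,1) → (6,2) → (5,2) → (4,2) → (4,3) → (4,4) → (3,4) → (2,4) → (1,4) → (1,5) → (2,5) → (3,5) → (4,5) → (5,5) → (5,4) → (5,3) → (6,3) → (6,4) → (6,5) → (6,6) → (5,6) → (5,7) → (5,8) → (4,8) → (3,8) → (3,9) → (4,9) → (5,9) → (6,9) → (7,9) → (8,9) → (9,9)
Number of steps: 40

Solution:

┌───┬─────────────┬─┐
│A  │             │ │
│ ╷ │ ╷ ┌───┬───┐ ╵ │
│↓│ │ │ │↱ ↓│   │   │
│ │ └─┤ │ ╷ │ ┌─┴─╴ │
│↓│   │ │↑│↓│ │     │
│ └─┐ ╵ │ │ │ ╵ ┌───┤
│↳ ↓│   │↑│↓│   │↱ ↓│
├─╴ ├───┘ │ │ ╶─┤ ╷ │
│↓ ↲│↱ → ↑│↓│   │↑│↓│
│ ╷ │ ┌───┘ ├───┘ │ │
│↓│ │↑│↓ ← ↲│↱ → ↑│↓│
│ └─┘ │ ╶───┘ ╶─┬─┘ │
│↳ → ↑│↳ → → ↑  │  ↓│
├───┐ └───┬───┐ │ ╷ │
│   │     │   │ │ │↓│
│ ╷ └─────┤ ╷ │ │ │ │
│ │       │ │ │ │ │↓│
│ └─────┐ ╵ │ └─┘ │ │
│       │   │     │B│
└───────┴───┴─────┴─┘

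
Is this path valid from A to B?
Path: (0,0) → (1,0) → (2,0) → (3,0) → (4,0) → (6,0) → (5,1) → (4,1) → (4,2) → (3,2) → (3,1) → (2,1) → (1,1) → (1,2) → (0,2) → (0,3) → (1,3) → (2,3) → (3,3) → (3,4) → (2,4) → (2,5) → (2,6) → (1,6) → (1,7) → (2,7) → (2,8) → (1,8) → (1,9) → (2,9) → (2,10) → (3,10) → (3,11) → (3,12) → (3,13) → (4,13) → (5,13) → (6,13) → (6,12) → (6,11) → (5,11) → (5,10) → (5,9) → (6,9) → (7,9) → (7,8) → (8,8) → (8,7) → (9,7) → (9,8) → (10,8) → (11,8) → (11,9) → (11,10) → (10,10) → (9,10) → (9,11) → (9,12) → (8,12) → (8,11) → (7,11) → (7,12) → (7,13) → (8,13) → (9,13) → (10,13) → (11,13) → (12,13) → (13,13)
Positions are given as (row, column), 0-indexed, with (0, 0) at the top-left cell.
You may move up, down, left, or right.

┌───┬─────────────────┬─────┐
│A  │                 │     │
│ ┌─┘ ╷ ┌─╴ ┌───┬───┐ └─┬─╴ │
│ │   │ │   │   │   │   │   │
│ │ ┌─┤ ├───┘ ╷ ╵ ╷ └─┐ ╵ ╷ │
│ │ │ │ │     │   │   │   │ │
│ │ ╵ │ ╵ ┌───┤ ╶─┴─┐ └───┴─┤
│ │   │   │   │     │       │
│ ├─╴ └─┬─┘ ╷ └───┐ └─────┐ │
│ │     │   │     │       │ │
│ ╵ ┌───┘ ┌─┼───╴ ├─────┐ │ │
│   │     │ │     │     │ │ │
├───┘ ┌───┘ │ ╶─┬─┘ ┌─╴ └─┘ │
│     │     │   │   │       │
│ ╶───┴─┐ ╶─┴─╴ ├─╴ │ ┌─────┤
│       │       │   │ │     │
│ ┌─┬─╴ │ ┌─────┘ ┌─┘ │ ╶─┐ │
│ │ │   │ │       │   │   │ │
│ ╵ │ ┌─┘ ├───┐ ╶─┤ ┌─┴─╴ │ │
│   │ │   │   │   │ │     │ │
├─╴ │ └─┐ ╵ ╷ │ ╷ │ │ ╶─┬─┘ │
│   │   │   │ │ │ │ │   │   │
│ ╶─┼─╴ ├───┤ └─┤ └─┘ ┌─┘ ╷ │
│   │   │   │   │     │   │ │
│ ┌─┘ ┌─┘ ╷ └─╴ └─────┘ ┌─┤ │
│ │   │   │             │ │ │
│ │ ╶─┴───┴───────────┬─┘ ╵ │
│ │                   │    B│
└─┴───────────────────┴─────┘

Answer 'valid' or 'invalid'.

Checking path validity:
Result: Invalid move at step 5: cannot move from (4, 0) to (6, 0).

invalid

Correct solution:

┌───┬─────────────────┬─────┐
│A  │↱ ↓              │     │
│ ┌─┘ ╷ ┌─╴ ┌───┬───┐ └─┬─╴ │
│↓│↱ ↑│↓│   │↱ ↓│↱ ↓│   │   │
│ │ ┌─┤ ├───┘ ╷ ╵ ╷ └─┐ ╵ ╷ │
│↓│↑│ │↓│↱ → ↑│↳ ↑│↳ ↓│   │ │
│ │ ╵ │ ╵ ┌───┤ ╶─┴─┐ └───┴─┤
│↓│↑ ↰│↳ ↑│   │     │↳ → → ↓│
│ ├─╴ └─┬─┘ ╷ └───┐ └─────┐ │
│↓│↱ ↑  │   │     │       │↓│
│ ╵ ┌───┘ ┌─┼───╴ ├─────┐ │ │
│↳ ↑│     │ │     │↓ ← ↰│ │↓│
├───┘ ┌───┘ │ ╶─┬─┘ ┌─╴ └─┘ │
│     │     │   │  ↓│  ↑ ← ↲│
│ ╶───┴─┐ ╶─┴─╴ ├─╴ │ ┌─────┤
│       │       │↓ ↲│ │↱ → ↓│
│ ┌─┬─╴ │ ┌─────┘ ┌─┘ │ ╶─┐ │
│ │ │   │ │    ↓ ↲│   │↑ ↰│↓│
│ ╵ │ ┌─┘ ├───┐ ╶─┤ ┌─┴─╴ │ │
│   │ │   │   │↳ ↓│ │↱ → ↑│↓│
├─╴ │ └─┐ ╵ ╷ │ ╷ │ │ ╶─┬─┘ │
│   │   │   │ │ │↓│ │↑  │  ↓│
│ ╶─┼─╴ ├───┤ └─┤ └─┘ ┌─┘ ╷ │
│   │   │   │   │↳ → ↑│   │↓│
│ ┌─┘ ┌─┘ ╷ └─╴ └─────┘ ┌─┤ │
│ │   │   │             │ │↓│
│ │ ╶─┴───┴───────────┬─┘ ╵ │
│ │                   │    B│
└─┴───────────────────┴─────┘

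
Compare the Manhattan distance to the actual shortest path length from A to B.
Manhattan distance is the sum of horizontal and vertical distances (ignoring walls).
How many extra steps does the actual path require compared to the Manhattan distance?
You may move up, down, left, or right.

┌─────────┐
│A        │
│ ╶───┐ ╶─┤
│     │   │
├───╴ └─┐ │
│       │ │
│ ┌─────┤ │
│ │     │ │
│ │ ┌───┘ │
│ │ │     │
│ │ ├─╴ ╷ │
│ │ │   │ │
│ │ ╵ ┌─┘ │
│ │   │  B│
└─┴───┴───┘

Manhattan distance: |6 - 0| + |4 - 0| = 10
Actual path length: 10
Extra steps: 10 - 10 = 0

Solution:

┌─────────┐
│A → → ↓  │
│ ╶───┐ ╶─┤
│     │↳ ↓│
├───╴ └─┐ │
│       │↓│
│ ┌─────┤ │
│ │     │↓│
│ │ ┌───┘ │
│ │ │    ↓│
│ │ ├─╴ ╷ │
│ │ │   │↓│
│ │ ╵ ┌─┘ │
│ │   │  B│
└─┴───┴───┘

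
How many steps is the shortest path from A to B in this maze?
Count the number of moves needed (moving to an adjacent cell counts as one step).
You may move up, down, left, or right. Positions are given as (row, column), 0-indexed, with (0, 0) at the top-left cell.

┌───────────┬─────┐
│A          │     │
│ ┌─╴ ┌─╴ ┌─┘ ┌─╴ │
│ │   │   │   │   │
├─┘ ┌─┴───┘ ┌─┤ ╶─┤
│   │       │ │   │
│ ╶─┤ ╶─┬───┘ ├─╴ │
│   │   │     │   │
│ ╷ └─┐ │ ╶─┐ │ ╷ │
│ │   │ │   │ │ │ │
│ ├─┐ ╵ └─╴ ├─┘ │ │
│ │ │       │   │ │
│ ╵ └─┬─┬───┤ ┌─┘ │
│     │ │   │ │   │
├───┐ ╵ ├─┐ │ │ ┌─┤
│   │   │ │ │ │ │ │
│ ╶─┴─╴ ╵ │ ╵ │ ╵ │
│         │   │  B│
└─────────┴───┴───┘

Using BFS to find shortest path:
Start: (0, 0), End: (8, 8)
Path found:
(0,0) → (0,1) → (0,2) → (1,2) → (1,1) → (2,1) → (2,0) → (3,0) → (3,1) → (4,1) → (4,2) → (5,2) → (5,3) → (4,3) → (3,3) → (3,2) → (2,2) → (2,3) → (2,4) → (2,5) → (1,5) → (1,6) → (0,6) → (0,7) → (0,8) → (1,8) → (1,7) → (2,7) → (2,8) → (3,8) → (4,8) → (5,8) → (6,8) → (6,7) → (7,7) → (8,7) → (8,8)
Number of steps: 36

Solution:

┌───────────┬─────┐
│A → ↓      │↱ → ↓│
│ ┌─╴ ┌─╴ ┌─┘ ┌─╴ │
│ │↓ ↲│   │↱ ↑│↓ ↲│
├─┘ ┌─┴───┘ ┌─┤ ╶─┤
│↓ ↲│↱ → → ↑│ │↳ ↓│
│ ╶─┤ ╶─┬───┘ ├─╴ │
│↳ ↓│↑ ↰│     │  ↓│
│ ╷ └─┐ │ ╶─┐ │ ╷ │
│ │↳ ↓│↑│   │ │ │↓│
│ ├─┐ ╵ └─╴ ├─┘ │ │
│ │ │↳ ↑    │   │↓│
│ ╵ └─┬─┬───┤ ┌─┘ │
│     │ │   │ │↓ ↲│
├───┐ ╵ ├─┐ │ │ ┌─┤
│   │   │ │ │ │↓│ │
│ ╶─┴─╴ ╵ │ ╵ │ ╵ │
│         │   │↳ B│
└─────────┴───┴───┘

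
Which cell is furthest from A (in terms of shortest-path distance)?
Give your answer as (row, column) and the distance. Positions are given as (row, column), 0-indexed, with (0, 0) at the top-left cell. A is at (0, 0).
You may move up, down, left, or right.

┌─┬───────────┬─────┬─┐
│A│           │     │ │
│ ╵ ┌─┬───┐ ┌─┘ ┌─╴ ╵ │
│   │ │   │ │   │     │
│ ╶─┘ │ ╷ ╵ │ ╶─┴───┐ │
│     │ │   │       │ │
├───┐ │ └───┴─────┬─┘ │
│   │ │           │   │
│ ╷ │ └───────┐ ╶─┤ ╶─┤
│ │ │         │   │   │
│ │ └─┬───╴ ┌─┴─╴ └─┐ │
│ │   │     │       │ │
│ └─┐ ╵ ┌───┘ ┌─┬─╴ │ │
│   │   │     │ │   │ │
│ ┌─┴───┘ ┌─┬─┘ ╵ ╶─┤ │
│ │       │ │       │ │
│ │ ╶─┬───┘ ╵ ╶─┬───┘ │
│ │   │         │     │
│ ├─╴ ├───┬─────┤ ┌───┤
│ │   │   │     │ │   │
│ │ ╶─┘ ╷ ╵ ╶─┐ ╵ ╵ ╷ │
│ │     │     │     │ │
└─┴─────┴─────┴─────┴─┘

Computing BFS distances from A to all cells:
Furthest cell: (2, 9)
Distance: 69 steps

Path from A to the furthest cell:

┌─┬───────────┬─────┬─┐
│A│↱ → → → ↓  │↓ ← ↰│ │
│ ╵ ┌─┬───┐ ┌─┘ ┌─╴ ╵ │
│↳ ↑│ │↓ ↰│↓│↓ ↲│  ↑ ↰│
│ ╶─┘ │ ╷ ╵ │ ╶─┴───┐ │
│     │↓│↑ ↲│↳ → → B│↑│
├───┐ │ └───┴─────┬─┘ │
│   │ │↳ → → → ↓  │↱ ↑│
│ ╷ │ └───────┐ ╶─┤ ╶─┤
│ │ │         │↳ ↓│↑ ↰│
│ │ └─┬───╴ ┌─┴─╴ └─┐ │
│ │   │     │↓ ← ↲  │↑│
│ └─┐ ╵ ┌───┘ ┌─┬─╴ │ │
│   │   │↓ ← ↲│ │   │↑│
│ ┌─┴───┘ ┌─┬─┘ ╵ ╶─┤ │
│ │↓ ← ← ↲│ │       │↑│
│ │ ╶─┬───┘ ╵ ╶─┬───┘ │
│ │↳ ↓│         │↱ → ↑│
│ ├─╴ ├───┬─────┤ ┌───┤
│ │↓ ↲│↱ ↓│↱ → ↓│↑│   │
│ │ ╶─┘ ╷ ╵ ╶─┐ ╵ ╵ ╷ │
│ │↳ → ↑│↳ ↑  │↳ ↑  │ │
└─┴─────┴─────┴─────┴─┘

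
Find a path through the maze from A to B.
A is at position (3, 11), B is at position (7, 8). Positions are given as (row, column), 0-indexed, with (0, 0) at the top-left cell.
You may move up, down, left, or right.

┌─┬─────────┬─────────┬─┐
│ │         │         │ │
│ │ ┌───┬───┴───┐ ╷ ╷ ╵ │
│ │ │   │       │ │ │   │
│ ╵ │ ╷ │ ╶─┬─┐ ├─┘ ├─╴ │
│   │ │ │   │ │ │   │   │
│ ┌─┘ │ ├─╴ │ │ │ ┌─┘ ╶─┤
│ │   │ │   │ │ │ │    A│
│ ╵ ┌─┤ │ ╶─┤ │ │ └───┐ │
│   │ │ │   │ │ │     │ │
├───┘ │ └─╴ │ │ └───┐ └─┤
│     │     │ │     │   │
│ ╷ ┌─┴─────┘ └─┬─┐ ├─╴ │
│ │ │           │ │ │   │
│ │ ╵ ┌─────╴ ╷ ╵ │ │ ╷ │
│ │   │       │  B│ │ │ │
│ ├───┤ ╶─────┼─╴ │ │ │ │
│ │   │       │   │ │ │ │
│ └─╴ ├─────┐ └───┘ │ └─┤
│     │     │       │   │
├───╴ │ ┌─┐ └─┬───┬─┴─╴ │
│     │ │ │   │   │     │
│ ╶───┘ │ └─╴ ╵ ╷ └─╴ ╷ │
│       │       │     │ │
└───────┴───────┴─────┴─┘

Finding the shortest path from (3, 11) to (7, 8):
Path length: 63 steps
Directions: left → up → right → up → left → up → left → down → down → left → down → down → right → right → down → right → down → left → down → down → down → right → down → left → down → left → left → up → left → down → left → up → left → up → left → left → down → down → left → left → left → up → right → right → up → left → left → up → up → up → up → right → down → down → right → up → right → right → right → right → right → down → right

Solution:

┌─┬─────────┬─────────┬─┐
│ │         │      ↓ ↰│ │
│ │ ┌───┬───┴───┐ ╷ ╷ ╵ │
│ │ │   │       │ │↓│↑ ↰│
│ ╵ │ ╷ │ ╶─┬─┐ ├─┘ ├─╴ │
│   │ │ │   │ │ │↓ ↲│↱ ↑│
│ ┌─┘ │ ├─╴ │ │ │ ┌─┘ ╶─┤
│ │   │ │   │ │ │↓│  ↑ A│
│ ╵ ┌─┤ │ ╶─┤ │ │ └───┐ │
│   │ │ │   │ │ │↳ → ↓│ │
├───┘ │ └─╴ │ │ └───┐ └─┤
│↱ ↓  │     │ │     │↳ ↓│
│ ╷ ┌─┴─────┘ └─┬─┐ ├─╴ │
│↑│↓│↱ → → → → ↓│ │ │↓ ↲│
│ │ ╵ ┌─────╴ ╷ ╵ │ │ ╷ │
│↑│↳ ↑│       │↳ B│ │↓│ │
│ ├───┤ ╶─────┼─╴ │ │ │ │
│↑│   │       │   │ │↓│ │
│ └─╴ ├─────┐ └───┘ │ └─┤
│↑ ← ↰│↓ ← ↰│       │↳ ↓│
├───╴ │ ┌─┐ └─┬───┬─┴─╴ │
│↱ → ↑│↓│ │↑ ↰│↓ ↰│  ↓ ↲│
│ ╶───┘ │ └─╴ ╵ ╷ └─╴ ╷ │
│↑ ← ← ↲│    ↑ ↲│↑ ← ↲│ │
└───────┴───────┴─────┴─┘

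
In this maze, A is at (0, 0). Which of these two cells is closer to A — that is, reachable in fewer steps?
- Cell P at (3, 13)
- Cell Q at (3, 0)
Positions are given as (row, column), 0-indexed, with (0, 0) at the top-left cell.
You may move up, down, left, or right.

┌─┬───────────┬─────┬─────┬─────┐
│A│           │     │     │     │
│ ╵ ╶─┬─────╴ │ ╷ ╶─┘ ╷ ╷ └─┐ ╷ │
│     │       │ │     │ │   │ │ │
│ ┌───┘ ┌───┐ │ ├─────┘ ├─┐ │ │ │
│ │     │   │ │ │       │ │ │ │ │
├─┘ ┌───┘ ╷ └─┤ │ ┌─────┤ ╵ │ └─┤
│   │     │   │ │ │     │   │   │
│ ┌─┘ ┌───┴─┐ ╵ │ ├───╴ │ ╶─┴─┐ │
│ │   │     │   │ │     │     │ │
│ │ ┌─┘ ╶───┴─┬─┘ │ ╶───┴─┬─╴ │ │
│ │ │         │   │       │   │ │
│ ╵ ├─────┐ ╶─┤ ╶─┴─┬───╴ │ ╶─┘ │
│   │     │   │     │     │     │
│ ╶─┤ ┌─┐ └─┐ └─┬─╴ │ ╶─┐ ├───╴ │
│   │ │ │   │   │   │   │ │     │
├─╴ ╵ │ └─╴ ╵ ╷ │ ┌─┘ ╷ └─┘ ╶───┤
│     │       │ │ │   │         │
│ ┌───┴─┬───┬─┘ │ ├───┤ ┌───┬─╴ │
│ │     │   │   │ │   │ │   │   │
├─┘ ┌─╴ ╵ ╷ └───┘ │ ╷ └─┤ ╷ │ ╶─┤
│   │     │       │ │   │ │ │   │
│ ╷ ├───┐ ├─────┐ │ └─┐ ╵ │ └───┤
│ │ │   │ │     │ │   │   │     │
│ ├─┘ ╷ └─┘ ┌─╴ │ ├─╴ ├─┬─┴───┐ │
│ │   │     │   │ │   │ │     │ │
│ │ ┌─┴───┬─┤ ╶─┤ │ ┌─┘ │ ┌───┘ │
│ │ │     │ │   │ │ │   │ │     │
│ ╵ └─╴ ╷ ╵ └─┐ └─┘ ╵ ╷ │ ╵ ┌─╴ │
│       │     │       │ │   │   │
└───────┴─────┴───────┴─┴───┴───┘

Shortest path A → P at (3, 13): 48 steps
Shortest path A → Q at (3, 0): 17 steps

Q is closer (17 steps vs 48 steps).

Path to P:

┌─┬───────────┬─────┬─────┬─────┐
│A│↱ → → → → ↓│↱ ↓  │↱ → ↓│     │
│ ╵ ╶─┬─────╴ │ ╷ ╶─┘ ╷ ╷ └─┐ ╷ │
│↳ ↑  │↓ ← ← ↲│↑│↳ → ↑│ │↳ ↓│ │ │
│ ┌───┘ ┌───┐ │ ├─────┘ ├─┐ │ │ │
│ │↓ ← ↲│↱ ↓│ │↑│       │ │↓│ │ │
├─┘ ┌───┘ ╷ └─┤ │ ┌─────┤ ╵ │ └─┤
│↓ ↲│↱ → ↑│↳ ↓│↑│ │     │  P│   │
│ ┌─┘ ┌───┴─┐ ╵ │ ├───╴ │ ╶─┴─┐ │
│↓│↱ ↑│     │↳ ↑│ │     │     │ │
│ │ ┌─┘ ╶───┴─┬─┘ │ ╶───┴─┬─╴ │ │
│↓│↑│         │   │       │   │ │
│ ╵ ├─────┐ ╶─┤ ╶─┴─┬───╴ │ ╶─┘ │
│↳ ↑│     │   │     │     │     │
│ ╶─┤ ┌─┐ └─┐ └─┬─╴ │ ╶─┐ ├───╴ │
│   │ │ │   │   │   │   │ │     │
├─╴ ╵ │ └─╴ ╵ ╷ │ ┌─┘ ╷ └─┘ ╶───┤
│     │       │ │ │   │         │
│ ┌───┴─┬───┬─┘ │ ├───┤ ┌───┬─╴ │
│ │     │   │   │ │   │ │   │   │
├─┘ ┌─╴ ╵ ╷ └───┘ │ ╷ └─┤ ╷ │ ╶─┤
│   │     │       │ │   │ │ │   │
│ ╷ ├───┐ ├─────┐ │ └─┐ ╵ │ └───┤
│ │ │   │ │     │ │   │   │     │
│ ├─┘ ╷ └─┘ ┌─╴ │ ├─╴ ├─┬─┴───┐ │
│ │   │     │   │ │   │ │     │ │
│ │ ┌─┴───┬─┤ ╶─┤ │ ┌─┘ │ ┌───┘ │
│ │ │     │ │   │ │ │   │ │     │
│ ╵ └─╴ ╷ ╵ └─┐ └─┘ ╵ ╷ │ ╵ ┌─╴ │
│       │     │       │ │   │   │
└───────┴─────┴───────┴─┴───┴───┘

Path to Q:

┌─┬───────────┬─────┬─────┬─────┐
│A│↱ → → → → ↓│     │     │     │
│ ╵ ╶─┬─────╴ │ ╷ ╶─┘ ╷ ╷ └─┐ ╷ │
│↳ ↑  │↓ ← ← ↲│ │     │ │   │ │ │
│ ┌───┘ ┌───┐ │ ├─────┘ ├─┐ │ │ │
│ │↓ ← ↲│   │ │ │       │ │ │ │ │
├─┘ ┌───┘ ╷ └─┤ │ ┌─────┤ ╵ │ └─┤
│Q ↲│     │   │ │ │     │   │   │
│ ┌─┘ ┌───┴─┐ ╵ │ ├───╴ │ ╶─┴─┐ │
│ │   │     │   │ │     │     │ │
│ │ ┌─┘ ╶───┴─┬─┘ │ ╶───┴─┬─╴ │ │
│ │ │         │   │       │   │ │
│ ╵ ├─────┐ ╶─┤ ╶─┴─┬───╴ │ ╶─┘ │
│   │     │   │     │     │     │
│ ╶─┤ ┌─┐ └─┐ └─┬─╴ │ ╶─┐ ├───╴ │
│   │ │ │   │   │   │   │ │     │
├─╴ ╵ │ └─╴ ╵ ╷ │ ┌─┘ ╷ └─┘ ╶───┤
│     │       │ │ │   │         │
│ ┌───┴─┬───┬─┘ │ ├───┤ ┌───┬─╴ │
│ │     │   │   │ │   │ │   │   │
├─┘ ┌─╴ ╵ ╷ └───┘ │ ╷ └─┤ ╷ │ ╶─┤
│   │     │       │ │   │ │ │   │
│ ╷ ├───┐ ├─────┐ │ └─┐ ╵ │ └───┤
│ │ │   │ │     │ │   │   │     │
│ ├─┘ ╷ └─┘ ┌─╴ │ ├─╴ ├─┬─┴───┐ │
│ │   │     │   │ │   │ │     │ │
│ │ ┌─┴───┬─┤ ╶─┤ │ ┌─┘ │ ┌───┘ │
│ │ │     │ │   │ │ │   │ │     │
│ ╵ └─╴ ╷ ╵ └─┐ └─┘ ╵ ╷ │ ╵ ┌─╴ │
│       │     │       │ │   │   │
└───────┴─────┴───────┴─┴───┴───┘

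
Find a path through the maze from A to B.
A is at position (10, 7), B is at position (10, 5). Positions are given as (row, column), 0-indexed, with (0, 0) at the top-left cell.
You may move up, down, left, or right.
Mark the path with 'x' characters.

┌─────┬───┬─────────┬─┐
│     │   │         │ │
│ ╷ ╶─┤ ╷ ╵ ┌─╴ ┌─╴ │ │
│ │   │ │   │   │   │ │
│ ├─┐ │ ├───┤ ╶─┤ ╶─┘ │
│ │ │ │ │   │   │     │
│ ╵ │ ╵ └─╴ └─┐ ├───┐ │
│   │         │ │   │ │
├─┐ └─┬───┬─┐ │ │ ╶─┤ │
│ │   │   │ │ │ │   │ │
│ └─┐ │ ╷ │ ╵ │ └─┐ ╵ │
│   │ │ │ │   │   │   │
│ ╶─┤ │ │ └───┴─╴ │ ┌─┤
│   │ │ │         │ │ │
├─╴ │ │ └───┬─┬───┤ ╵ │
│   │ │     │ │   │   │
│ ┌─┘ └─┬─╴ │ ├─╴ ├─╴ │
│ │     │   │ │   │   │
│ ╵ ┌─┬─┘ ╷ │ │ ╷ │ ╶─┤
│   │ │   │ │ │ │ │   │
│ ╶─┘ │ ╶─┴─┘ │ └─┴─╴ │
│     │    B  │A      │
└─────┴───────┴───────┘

Finding the shortest path from (10, 7) to (10, 5):
Path length: 50 steps
Directions: right → right → right → up → left → up → right → up → left → up → up → right → up → up → up → left → left → up → right → up → left → left → down → left → down → right → down → down → down → right → down → left → left → left → left → up → up → left → down → down → down → right → right → down → left → down → left → down → right → right

Solution:

┌─────┬───┬─────────┬─┐
│     │   │    x x x│ │
│ ╷ ╶─┤ ╷ ╵ ┌─╴ ┌─╴ │ │
│ │   │ │   │x x│x x│ │
│ ├─┐ │ ├───┤ ╶─┤ ╶─┘ │
│ │ │ │ │   │x x│x x x│
│ ╵ │ ╵ └─╴ └─┐ ├───┐ │
│   │         │x│   │x│
├─┐ └─┬───┬─┐ │ │ ╶─┤ │
│ │   │x x│ │ │x│   │x│
│ └─┐ │ ╷ │ ╵ │ └─┐ ╵ │
│   │ │x│x│   │x x│x x│
│ ╶─┤ │ │ └───┴─╴ │ ┌─┤
│   │ │x│x x x x x│x│ │
├─╴ │ │ └───┬─┬───┤ ╵ │
│   │ │x x x│ │   │x x│
│ ┌─┘ └─┬─╴ │ ├─╴ ├─╴ │
│ │     │x x│ │   │x x│
│ ╵ ┌─┬─┘ ╷ │ │ ╷ │ ╶─┤
│   │ │x x│ │ │ │ │x x│
│ ╶─┘ │ ╶─┴─┘ │ └─┴─╴ │
│     │x x B  │A x x x│
└─────┴───────┴───────┘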